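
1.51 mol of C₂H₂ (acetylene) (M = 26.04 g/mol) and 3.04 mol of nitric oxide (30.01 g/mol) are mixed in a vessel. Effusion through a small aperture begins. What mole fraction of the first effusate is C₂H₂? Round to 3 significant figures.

0.348

The effusion rate of species i is ∝ p_i/√M_i ∝ n_i/√M_i.
x_C₂H₂(eff) = (n_C₂H₂/√M_C₂H₂) / (n_C₂H₂/√M_C₂H₂ + n_NO/√M_NO)
= (1.51/√26.04) / (1.51/√26.04 + 3.04/√30.01) = 0.2959/(0.2959 + 0.5549) = 0.348.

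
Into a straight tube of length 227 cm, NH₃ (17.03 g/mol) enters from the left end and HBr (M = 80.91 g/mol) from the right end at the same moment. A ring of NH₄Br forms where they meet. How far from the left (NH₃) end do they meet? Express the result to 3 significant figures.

156 cm

Distances travelled in equal time are proportional to diffusion rates, so d_NH₃/d_HBr = √(M_HBr/M_NH₃) = √(80.91/17.03) = 2.180.
With d_NH₃ + d_HBr = 227 cm, d_HBr = 227/(1 + 2.180) = 71.39 cm.
d_NH₃ = 227 − 71.39 = 156 cm.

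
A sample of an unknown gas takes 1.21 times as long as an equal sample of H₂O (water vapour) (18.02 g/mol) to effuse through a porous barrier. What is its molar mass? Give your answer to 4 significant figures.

26.38 g/mol

Graham's law gives t_X/t_H₂O = √(M_X/M_H₂O).
1.21 = √(M_X/18.02)
M_X = 18.02 × 1.21² = 18.02 × 1.464 = 26.38 g/mol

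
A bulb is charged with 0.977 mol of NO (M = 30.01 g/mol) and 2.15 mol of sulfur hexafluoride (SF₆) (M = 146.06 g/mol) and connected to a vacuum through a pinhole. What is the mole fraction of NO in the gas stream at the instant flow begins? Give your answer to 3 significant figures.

Rate_i ∝ x_i/√M_i (Graham's law weighted by mole fraction), so the effusate composition follows n_i/√M_i.
So x_NO in the escaping gas = (n_NO/√M_NO) / Σ(n_i/√M_i)
= (0.977/√30.01) / (0.977/√30.01 + 2.15/√146.06) = 0.1783/(0.1783 + 0.1779) = 0.501.

0.501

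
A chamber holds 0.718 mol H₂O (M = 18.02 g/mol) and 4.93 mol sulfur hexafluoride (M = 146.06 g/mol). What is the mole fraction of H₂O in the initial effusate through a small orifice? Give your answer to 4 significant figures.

0.2931

Effusion rate of each component ∝ n_i/√M_i (partial pressure × 1/√M).
x_H₂O(eff) = (n_H₂O/√M_H₂O) / (n_H₂O/√M_H₂O + n_SF₆/√M_SF₆)
= (0.718/√18.02) / (0.718/√18.02 + 4.93/√146.06) = 0.1691/(0.1691 + 0.4079) = 0.2931.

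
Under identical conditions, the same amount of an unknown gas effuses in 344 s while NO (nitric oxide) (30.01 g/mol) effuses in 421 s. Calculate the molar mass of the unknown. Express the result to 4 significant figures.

Using Graham's law: t_X/t_NO = √(M_X/M_NO).
344/421 = 0.8171 = √(M_X/30.01)
M_X = 30.01 × 0.8171² = 30.01 × 0.6677 = 20.04 g/mol

20.04 g/mol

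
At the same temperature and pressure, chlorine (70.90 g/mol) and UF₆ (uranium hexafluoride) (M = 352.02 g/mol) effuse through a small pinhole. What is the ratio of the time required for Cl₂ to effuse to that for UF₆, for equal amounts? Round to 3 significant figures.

Graham's law gives t_Cl₂/t_UF₆ = √(M_Cl₂/M_UF₆) = √(70.90/352.02) = √0.2014 = 0.449.

0.449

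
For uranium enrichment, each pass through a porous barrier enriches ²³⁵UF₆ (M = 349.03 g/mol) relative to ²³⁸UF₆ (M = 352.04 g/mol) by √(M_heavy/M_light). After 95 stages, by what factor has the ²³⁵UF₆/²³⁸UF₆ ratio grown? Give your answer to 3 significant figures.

Each stage multiplies the ratio by α = √(352.04/349.03), so after 95 stages the overall factor is α^95 = (352.04/349.03)^(95/2).
= 1.00862^(95/2) = 1.50.

1.50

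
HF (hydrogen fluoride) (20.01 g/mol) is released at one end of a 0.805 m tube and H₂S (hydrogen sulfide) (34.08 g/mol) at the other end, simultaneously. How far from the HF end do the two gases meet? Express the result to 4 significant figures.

The fronts meet when d_HF + d_H₂S = L with d_HF/d_H₂S = √(M_H₂S/M_HF) (Graham's law). Here √(M_H₂S/M_HF) = √(34.08/20.01) = 1.305.
With d_HF + d_H₂S = 0.805 m, d_H₂S = 0.805/(1 + 1.305) = 0.3492 m.
d_HF = 0.805 − 0.3492 = 0.4558 m.

0.4558 m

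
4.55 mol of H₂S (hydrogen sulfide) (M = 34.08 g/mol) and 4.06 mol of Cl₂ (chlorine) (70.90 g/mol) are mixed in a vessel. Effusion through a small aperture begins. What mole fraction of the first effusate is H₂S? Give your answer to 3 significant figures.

Effusion rate of each component ∝ n_i/√M_i (partial pressure × 1/√M).
Mole fraction of H₂S in the effusate = (n_H₂S/√M_H₂S) / (n_H₂S/√M_H₂S + n_Cl₂/√M_Cl₂)
= (4.55/√34.08) / (4.55/√34.08 + 4.06/√70.90) = 0.7794/(0.7794 + 0.4822) = 0.618.

0.618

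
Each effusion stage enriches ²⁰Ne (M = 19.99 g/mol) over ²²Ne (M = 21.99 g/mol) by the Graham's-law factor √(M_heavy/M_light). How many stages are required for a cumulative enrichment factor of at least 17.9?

With α = √(21.99/19.99) per stage, ln α = ½ ln(1.10005) = 0.04768.
Need α^N ≥ 17.9 ⇒ N ≥ ln(17.9) / ln α = 2.885 / 0.04768 = 60.51.
Rounding up, N = 61 stages.

61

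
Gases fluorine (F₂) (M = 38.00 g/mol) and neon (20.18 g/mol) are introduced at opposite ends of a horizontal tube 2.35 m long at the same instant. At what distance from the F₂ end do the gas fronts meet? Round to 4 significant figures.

In equal time, each gas travels a distance ∝ its rate ∝ 1/√M, so d_F₂/d_Ne = √(M_Ne/M_F₂) = √(20.18/38.00) = 0.7287.
With d_F₂ + d_Ne = 2.35 m, d_Ne = 2.35/(1 + 0.7287) = 1.359 m.
d_F₂ = 2.35 − 1.359 = 0.9906 m.

0.9906 m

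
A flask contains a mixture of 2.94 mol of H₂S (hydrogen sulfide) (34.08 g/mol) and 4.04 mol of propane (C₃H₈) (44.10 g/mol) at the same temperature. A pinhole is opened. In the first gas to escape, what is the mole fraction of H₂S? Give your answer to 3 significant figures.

Each component's effusion rate ∝ (its partial pressure)·(1/√M) ∝ n_i/√M_i.
So x_H₂S in the escaping gas = (n_H₂S/√M_H₂S) / Σ(n_i/√M_i)
= (2.94/√34.08) / (2.94/√34.08 + 4.04/√44.10) = 0.5036/(0.5036 + 0.6084) = 0.453.

0.453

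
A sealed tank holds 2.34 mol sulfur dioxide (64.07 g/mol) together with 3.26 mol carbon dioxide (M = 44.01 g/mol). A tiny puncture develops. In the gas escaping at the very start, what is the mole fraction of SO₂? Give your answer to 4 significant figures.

Rate_i ∝ x_i/√M_i (Graham's law weighted by mole fraction), so the effusate composition follows n_i/√M_i.
So x_SO₂ in the escaping gas = (n_SO₂/√M_SO₂) / Σ(n_i/√M_i)
= (2.34/√64.07) / (2.34/√64.07 + 3.26/√44.01) = 0.2923/(0.2923 + 0.4914) = 0.3730.

0.3730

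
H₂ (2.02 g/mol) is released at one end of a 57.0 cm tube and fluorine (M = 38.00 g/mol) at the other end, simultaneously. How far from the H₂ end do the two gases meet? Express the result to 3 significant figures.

Graham's law gives d_H₂/d_F₂ = rate_H₂/rate_F₂ = √(M_F₂/M_H₂) = √(38.00/2.02) = 4.337.
With d_H₂ + d_F₂ = 57.0 cm, d_F₂ = 57.0/(1 + 4.337) = 10.68 cm.
d_H₂ = 57.0 − 10.68 = 46.3 cm.

46.3 cm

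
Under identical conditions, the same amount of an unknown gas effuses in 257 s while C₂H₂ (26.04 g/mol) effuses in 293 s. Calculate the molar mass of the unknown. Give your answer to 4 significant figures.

Using Graham's law: t_X/t_C₂H₂ = √(M_X/M_C₂H₂).
257/293 = 0.8771 = √(M_X/26.04)
M_X = 26.04 × 0.8771² = 26.04 × 0.7694 = 20.03 g/mol

20.03 g/mol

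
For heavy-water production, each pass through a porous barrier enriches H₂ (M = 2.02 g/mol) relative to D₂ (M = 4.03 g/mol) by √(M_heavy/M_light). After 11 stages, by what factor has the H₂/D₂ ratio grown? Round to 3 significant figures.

44.6

Overall factor = α^11 with α = √(4.03/2.02), i.e. (4.03/2.02)^(11/2).
= 1.99505^(11/2) = 44.6.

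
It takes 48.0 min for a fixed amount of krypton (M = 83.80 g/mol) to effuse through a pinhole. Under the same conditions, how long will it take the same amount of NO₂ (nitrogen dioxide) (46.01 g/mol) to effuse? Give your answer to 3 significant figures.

Using Graham's law: t_NO₂/t_Kr = √(M_NO₂/M_Kr) = √(46.01/83.80) = √0.5490 = 0.7410.
So the time for NO₂ is 48.0 × 0.7410 = 35.6 min.

35.6 min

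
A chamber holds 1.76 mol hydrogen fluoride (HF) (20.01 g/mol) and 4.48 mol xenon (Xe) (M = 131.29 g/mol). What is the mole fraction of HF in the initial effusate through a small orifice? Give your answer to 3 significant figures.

The effusion rate of species i is ∝ p_i/√M_i ∝ n_i/√M_i.
Mole fraction of HF in the effusate = (n_HF/√M_HF) / (n_HF/√M_HF + n_Xe/√M_Xe)
= (1.76/√20.01) / (1.76/√20.01 + 4.48/√131.29) = 0.3934/(0.3934 + 0.3910) = 0.502.

0.502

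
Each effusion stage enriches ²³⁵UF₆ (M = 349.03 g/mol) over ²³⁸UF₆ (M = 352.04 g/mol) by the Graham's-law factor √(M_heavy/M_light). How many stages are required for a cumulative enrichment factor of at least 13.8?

612

Single-stage factor α = √(352.04/349.03), so ln α = ½ ln(1.00862) = 0.004293.
Need α^N ≥ 13.8 ⇒ N ≥ ln(13.8) / ln α = 2.625 / 0.004293 = 611.32.
Minimum whole number of stages: N = 612.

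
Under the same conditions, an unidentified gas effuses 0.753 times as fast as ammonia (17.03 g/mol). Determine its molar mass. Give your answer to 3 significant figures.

30.0 g/mol

By Graham's law, rate_X/rate_NH₃ = √(M_NH₃/M_X).
0.753 = √(17.03/M_X)
M_X = 17.03 / 0.753² = 17.03 / 0.5670 = 30.0 g/mol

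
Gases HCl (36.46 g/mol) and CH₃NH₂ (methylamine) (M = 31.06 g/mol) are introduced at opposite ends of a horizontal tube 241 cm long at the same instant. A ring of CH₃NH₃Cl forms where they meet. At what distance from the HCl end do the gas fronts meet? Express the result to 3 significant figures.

116 cm

Graham's law gives d_HCl/d_CH₃NH₂ = rate_HCl/rate_CH₃NH₂ = √(M_CH₃NH₂/M_HCl) = √(31.06/36.46) = 0.9230.
With d_HCl + d_CH₃NH₂ = 241 cm, d_CH₃NH₂ = 241/(1 + 0.9230) = 125.3 cm.
d_HCl = 241 − 125.3 = 116 cm.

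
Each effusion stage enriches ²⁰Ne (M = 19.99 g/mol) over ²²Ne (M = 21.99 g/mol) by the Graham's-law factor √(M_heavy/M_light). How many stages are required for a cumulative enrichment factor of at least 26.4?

69

Single-stage factor α = √(21.99/19.99), so ln α = ½ ln(1.10005) = 0.04768.
Need α^N ≥ 26.4 ⇒ N ≥ ln(26.4) / ln α = 3.273 / 0.04768 = 68.66.
Minimum whole number of stages: N = 69.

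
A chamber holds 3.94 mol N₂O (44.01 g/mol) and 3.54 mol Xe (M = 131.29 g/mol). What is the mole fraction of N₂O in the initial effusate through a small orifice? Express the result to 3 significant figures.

0.658

The effusion rate of species i is ∝ p_i/√M_i ∝ n_i/√M_i.
So x_N₂O in the escaping gas = (n_N₂O/√M_N₂O) / Σ(n_i/√M_i)
= (3.94/√44.01) / (3.94/√44.01 + 3.54/√131.29) = 0.5939/(0.5939 + 0.3089) = 0.658.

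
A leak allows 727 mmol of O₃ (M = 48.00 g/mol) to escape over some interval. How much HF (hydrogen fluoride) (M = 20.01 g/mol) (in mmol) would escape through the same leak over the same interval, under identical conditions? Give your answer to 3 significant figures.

From Graham's law, rate_HF/rate_O₃ = √(M_O₃/M_HF) = √(48.00/20.01) = √2.399 = 1.549.
So the amount for HF is 727 × 1.549 = 1130 mmol.

1130 mmol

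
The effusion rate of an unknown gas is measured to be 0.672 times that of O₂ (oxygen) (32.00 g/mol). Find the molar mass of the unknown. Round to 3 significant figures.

Using Graham's law: rate_X/rate_O₂ = √(M_O₂/M_X).
0.672 = √(32.00/M_X)
M_X = 32.00 / 0.672² = 32.00 / 0.4516 = 70.9 g/mol

70.9 g/mol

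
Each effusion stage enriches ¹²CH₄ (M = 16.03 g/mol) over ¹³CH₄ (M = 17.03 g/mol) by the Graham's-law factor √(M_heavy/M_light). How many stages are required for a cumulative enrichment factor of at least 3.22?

Per stage α = (17.03/16.03)^(1/2) = 1.06238^0.5, giving ln α = 0.03026.
Need α^N ≥ 3.22 ⇒ N ≥ ln(3.22) / ln α = 1.169 / 0.03026 = 38.65.
So at least 39 stages are needed.

39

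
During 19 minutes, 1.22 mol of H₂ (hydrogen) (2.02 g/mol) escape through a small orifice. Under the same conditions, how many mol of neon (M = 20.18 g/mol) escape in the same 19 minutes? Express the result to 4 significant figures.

From Graham's law, rate_Ne/rate_H₂ = √(M_H₂/M_Ne) = √(2.02/20.18) = √0.1001 = 0.3164.
So the amount for Ne is 1.22 × 0.3164 = 0.3860 mol.

0.3860 mol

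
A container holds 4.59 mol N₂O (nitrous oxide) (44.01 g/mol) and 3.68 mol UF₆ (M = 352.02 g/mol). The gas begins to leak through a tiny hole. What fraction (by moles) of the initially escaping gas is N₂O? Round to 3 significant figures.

Effusion rate of each component ∝ n_i/√M_i (partial pressure × 1/√M).
So x_N₂O in the escaping gas = (n_N₂O/√M_N₂O) / Σ(n_i/√M_i)
= (4.59/√44.01) / (4.59/√44.01 + 3.68/√352.02) = 0.6919/(0.6919 + 0.1961) = 0.779.

0.779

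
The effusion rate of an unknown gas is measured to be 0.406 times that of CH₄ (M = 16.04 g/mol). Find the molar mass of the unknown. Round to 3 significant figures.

Using Graham's law: rate_X/rate_CH₄ = √(M_CH₄/M_X).
0.406 = √(16.04/M_X)
M_X = 16.04 / 0.406² = 16.04 / 0.1648 = 97.3 g/mol

97.3 g/mol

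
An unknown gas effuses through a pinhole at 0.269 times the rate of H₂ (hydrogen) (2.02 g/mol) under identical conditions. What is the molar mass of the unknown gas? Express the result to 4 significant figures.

27.92 g/mol

From Graham's law, rate_X/rate_H₂ = √(M_H₂/M_X).
0.269 = √(2.02/M_X)
M_X = 2.02 / 0.269² = 2.02 / 0.07236 = 27.92 g/mol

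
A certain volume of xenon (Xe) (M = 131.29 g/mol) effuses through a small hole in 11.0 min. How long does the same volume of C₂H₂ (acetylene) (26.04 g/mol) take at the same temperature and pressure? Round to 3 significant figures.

4.90 min

Since effusion rate ∝ 1/√M, t_C₂H₂/t_Xe = √(M_C₂H₂/M_Xe) = √(26.04/131.29) = √0.1983 = 0.4454.
So the time for C₂H₂ is 11.0 × 0.4454 = 4.90 min.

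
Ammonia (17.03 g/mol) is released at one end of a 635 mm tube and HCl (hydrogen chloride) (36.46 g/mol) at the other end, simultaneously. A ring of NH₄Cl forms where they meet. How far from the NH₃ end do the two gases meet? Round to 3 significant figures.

377 mm

Distances travelled in equal time are proportional to diffusion rates, so d_NH₃/d_HCl = √(M_HCl/M_NH₃) = √(36.46/17.03) = 1.463.
With d_NH₃ + d_HCl = 635 mm, d_HCl = 635/(1 + 1.463) = 257.8 mm.
d_NH₃ = 635 − 257.8 = 377 mm.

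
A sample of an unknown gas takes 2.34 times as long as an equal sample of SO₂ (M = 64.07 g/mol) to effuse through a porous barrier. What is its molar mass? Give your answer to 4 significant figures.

350.8 g/mol

From Graham's law, t_X/t_SO₂ = √(M_X/M_SO₂).
2.34 = √(M_X/64.07)
M_X = 64.07 × 2.34² = 64.07 × 5.476 = 350.8 g/mol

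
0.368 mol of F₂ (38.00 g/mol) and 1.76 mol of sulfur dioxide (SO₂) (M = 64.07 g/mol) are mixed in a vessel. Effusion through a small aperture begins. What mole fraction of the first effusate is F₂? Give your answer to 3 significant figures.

Each component's effusion rate ∝ (its partial pressure)·(1/√M) ∝ n_i/√M_i.
So x_F₂ in the escaping gas = (n_F₂/√M_F₂) / Σ(n_i/√M_i)
= (0.368/√38.00) / (0.368/√38.00 + 1.76/√64.07) = 0.05970/(0.05970 + 0.2199) = 0.214.

0.214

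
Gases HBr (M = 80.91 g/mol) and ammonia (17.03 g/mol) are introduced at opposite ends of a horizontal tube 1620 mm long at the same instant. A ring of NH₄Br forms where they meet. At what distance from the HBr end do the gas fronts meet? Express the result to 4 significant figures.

The fronts meet when d_HBr + d_NH₃ = L with d_HBr/d_NH₃ = √(M_NH₃/M_HBr) (Graham's law). Here √(M_NH₃/M_HBr) = √(17.03/80.91) = 0.4588.
With d_HBr + d_NH₃ = 1620 mm, d_NH₃ = 1620/(1 + 0.4588) = 1111 mm.
d_HBr = 1620 − 1111 = 509.5 mm.

509.5 mm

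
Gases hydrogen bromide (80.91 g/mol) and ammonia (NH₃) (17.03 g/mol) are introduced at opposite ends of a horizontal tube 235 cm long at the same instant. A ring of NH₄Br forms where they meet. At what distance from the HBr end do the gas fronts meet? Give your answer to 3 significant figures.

73.9 cm

Distances travelled in equal time are proportional to diffusion rates, so d_HBr/d_NH₃ = √(M_NH₃/M_HBr) = √(17.03/80.91) = 0.4588.
With d_HBr + d_NH₃ = 235 cm, d_NH₃ = 235/(1 + 0.4588) = 161.1 cm.
d_HBr = 235 − 161.1 = 73.9 cm.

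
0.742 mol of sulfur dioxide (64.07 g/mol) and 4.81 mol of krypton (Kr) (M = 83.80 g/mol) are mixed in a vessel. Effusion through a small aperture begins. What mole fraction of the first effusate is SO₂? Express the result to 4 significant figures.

Rate_i ∝ x_i/√M_i (Graham's law weighted by mole fraction), so the effusate composition follows n_i/√M_i.
x_SO₂(eff) = (n_SO₂/√M_SO₂) / (n_SO₂/√M_SO₂ + n_Kr/√M_Kr)
= (0.742/√64.07) / (0.742/√64.07 + 4.81/√83.80) = 0.09270/(0.09270 + 0.5254) = 0.1500.

0.1500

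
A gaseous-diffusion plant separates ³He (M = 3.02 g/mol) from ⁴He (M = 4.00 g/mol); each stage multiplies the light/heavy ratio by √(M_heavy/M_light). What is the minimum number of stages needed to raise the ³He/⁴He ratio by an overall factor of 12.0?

Per stage α = (4.00/3.02)^(1/2) = 1.32450^0.5, giving ln α = 0.1405.
Need α^N ≥ 12.0 ⇒ N ≥ ln(12.0) / ln α = 2.485 / 0.1405 = 17.68.
Minimum whole number of stages: N = 18.

18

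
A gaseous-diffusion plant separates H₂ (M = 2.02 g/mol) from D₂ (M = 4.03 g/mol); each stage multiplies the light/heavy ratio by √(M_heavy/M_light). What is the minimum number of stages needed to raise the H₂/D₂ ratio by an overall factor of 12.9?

8

Single-stage factor α = √(4.03/2.02), so ln α = ½ ln(1.99505) = 0.3453.
Need α^N ≥ 12.9 ⇒ N ≥ ln(12.9) / ln α = 2.557 / 0.3453 = 7.41.
Minimum whole number of stages: N = 8.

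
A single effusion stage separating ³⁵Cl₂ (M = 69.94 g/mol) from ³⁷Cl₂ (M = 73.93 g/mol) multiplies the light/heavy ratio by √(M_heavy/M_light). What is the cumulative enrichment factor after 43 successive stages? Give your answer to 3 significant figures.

3.30

Overall factor = α^43 with α = √(73.93/69.94), i.e. (73.93/69.94)^(43/2).
= 1.05705^(43/2) = 3.30.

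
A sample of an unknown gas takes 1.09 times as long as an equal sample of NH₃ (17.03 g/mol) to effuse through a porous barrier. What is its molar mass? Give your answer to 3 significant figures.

From Graham's law, t_X/t_NH₃ = √(M_X/M_NH₃).
1.09 = √(M_X/17.03)
M_X = 17.03 × 1.09² = 17.03 × 1.188 = 20.2 g/mol

20.2 g/mol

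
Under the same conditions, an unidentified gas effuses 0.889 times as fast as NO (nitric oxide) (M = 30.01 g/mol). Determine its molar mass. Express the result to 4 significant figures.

Since effusion rate ∝ 1/√M, rate_X/rate_NO = √(M_NO/M_X).
0.889 = √(30.01/M_X)
M_X = 30.01 / 0.889² = 30.01 / 0.7903 = 37.97 g/mol

37.97 g/mol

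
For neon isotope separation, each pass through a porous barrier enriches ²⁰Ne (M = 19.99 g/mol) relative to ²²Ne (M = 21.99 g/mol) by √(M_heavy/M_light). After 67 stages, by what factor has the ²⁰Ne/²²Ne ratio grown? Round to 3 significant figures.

The single-stage factor is √(M_heavy/M_light), so 67 stages give [√(21.99/19.99)]^67 = (21.99/19.99)^(67/2).
= 1.10005^(67/2) = 24.4.

24.4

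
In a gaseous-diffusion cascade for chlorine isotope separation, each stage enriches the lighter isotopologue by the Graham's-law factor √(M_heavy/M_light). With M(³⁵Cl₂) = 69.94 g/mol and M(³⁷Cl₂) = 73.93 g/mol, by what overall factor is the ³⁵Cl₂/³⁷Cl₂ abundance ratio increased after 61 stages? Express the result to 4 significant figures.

The single-stage factor is √(M_heavy/M_light), so 61 stages give [√(73.93/69.94)]^61 = (73.93/69.94)^(61/2).
= 1.05705^(61/2) = 5.431.

5.431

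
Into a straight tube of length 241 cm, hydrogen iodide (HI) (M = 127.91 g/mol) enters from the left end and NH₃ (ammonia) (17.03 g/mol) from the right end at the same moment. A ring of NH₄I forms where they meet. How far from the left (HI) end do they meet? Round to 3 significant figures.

64.4 cm

Graham's law gives d_HI/d_NH₃ = rate_HI/rate_NH₃ = √(M_NH₃/M_HI) = √(17.03/127.91) = 0.3649.
With d_HI + d_NH₃ = 241 cm, d_NH₃ = 241/(1 + 0.3649) = 176.6 cm.
d_HI = 241 − 176.6 = 64.4 cm.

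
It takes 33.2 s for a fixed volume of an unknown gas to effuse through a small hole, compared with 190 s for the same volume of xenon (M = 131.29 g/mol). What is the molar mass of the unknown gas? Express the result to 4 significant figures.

4.009 g/mol

Graham's law gives t_X/t_Xe = √(M_X/M_Xe).
33.2/190 = 0.1747 = √(M_X/131.29)
M_X = 131.29 × 0.1747² = 131.29 × 0.03053 = 4.009 g/mol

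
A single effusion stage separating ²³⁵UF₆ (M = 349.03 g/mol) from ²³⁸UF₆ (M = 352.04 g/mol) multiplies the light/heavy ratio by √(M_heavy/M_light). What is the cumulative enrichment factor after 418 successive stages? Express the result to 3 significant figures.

6.02

After 418 stages the ratio has grown by (√(352.04/349.03))^418 = (352.04/349.03)^(418/2).
= 1.00862^209 = 6.02.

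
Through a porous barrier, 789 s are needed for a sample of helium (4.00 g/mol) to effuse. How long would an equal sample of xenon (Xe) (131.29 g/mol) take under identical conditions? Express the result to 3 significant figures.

4520 s

Since effusion rate ∝ 1/√M, t_Xe/t_He = √(M_Xe/M_He) = √(131.29/4.00) = √32.82 = 5.729.
So the time for Xe is 789 × 5.729 = 4520 s.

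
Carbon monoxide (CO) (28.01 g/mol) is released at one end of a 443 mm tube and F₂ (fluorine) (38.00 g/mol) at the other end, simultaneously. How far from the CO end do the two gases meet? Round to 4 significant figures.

Graham's law gives d_CO/d_F₂ = rate_CO/rate_F₂ = √(M_F₂/M_CO) = √(38.00/28.01) = 1.165.
With d_CO + d_F₂ = 443 mm, d_F₂ = 443/(1 + 1.165) = 204.6 mm.
d_CO = 443 − 204.6 = 238.4 mm.

238.4 mm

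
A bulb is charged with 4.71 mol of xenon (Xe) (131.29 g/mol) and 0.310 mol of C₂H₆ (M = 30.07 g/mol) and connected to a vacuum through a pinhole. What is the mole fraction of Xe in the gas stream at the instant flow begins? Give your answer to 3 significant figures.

0.879

Each component's effusion rate ∝ (its partial pressure)·(1/√M) ∝ n_i/√M_i.
So x_Xe in the escaping gas = (n_Xe/√M_Xe) / Σ(n_i/√M_i)
= (4.71/√131.29) / (4.71/√131.29 + 0.310/√30.07) = 0.4111/(0.4111 + 0.05653) = 0.879.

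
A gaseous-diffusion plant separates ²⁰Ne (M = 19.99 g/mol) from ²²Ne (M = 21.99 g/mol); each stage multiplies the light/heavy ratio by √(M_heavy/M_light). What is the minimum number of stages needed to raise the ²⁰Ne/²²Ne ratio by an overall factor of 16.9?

With α = √(21.99/19.99) per stage, ln α = ½ ln(1.10005) = 0.04768.
Need α^N ≥ 16.9 ⇒ N ≥ ln(16.9) / ln α = 2.827 / 0.04768 = 59.30.
So at least 60 stages are needed.

60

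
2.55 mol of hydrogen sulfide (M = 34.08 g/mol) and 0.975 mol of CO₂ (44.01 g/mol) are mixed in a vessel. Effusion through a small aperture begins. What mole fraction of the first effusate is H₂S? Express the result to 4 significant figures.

0.7482

The effusion rate of species i is ∝ p_i/√M_i ∝ n_i/√M_i.
So x_H₂S in the escaping gas = (n_H₂S/√M_H₂S) / Σ(n_i/√M_i)
= (2.55/√34.08) / (2.55/√34.08 + 0.975/√44.01) = 0.4368/(0.4368 + 0.1470) = 0.7482.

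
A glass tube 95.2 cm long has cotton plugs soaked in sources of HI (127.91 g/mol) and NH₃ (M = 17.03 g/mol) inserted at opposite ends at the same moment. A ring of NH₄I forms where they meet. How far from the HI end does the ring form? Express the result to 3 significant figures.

25.5 cm

The fronts meet when d_HI + d_NH₃ = L with d_HI/d_NH₃ = √(M_NH₃/M_HI) (Graham's law). Here √(M_NH₃/M_HI) = √(17.03/127.91) = 0.3649.
With d_HI + d_NH₃ = 95.2 cm, d_NH₃ = 95.2/(1 + 0.3649) = 69.75 cm.
d_HI = 95.2 − 69.75 = 25.5 cm.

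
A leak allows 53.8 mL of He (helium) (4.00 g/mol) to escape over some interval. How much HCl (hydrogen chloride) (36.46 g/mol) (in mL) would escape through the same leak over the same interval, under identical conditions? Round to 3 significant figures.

17.8 mL

By Graham's law, rate_HCl/rate_He = √(M_He/M_HCl) = √(4.00/36.46) = √0.1097 = 0.3312.
So the volume for HCl is 53.8 × 0.3312 = 17.8 mL.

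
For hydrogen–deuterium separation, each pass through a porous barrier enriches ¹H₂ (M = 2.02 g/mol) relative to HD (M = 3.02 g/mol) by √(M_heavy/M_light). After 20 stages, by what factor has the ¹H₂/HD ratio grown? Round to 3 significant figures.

Overall factor = α^20 with α = √(3.02/2.02), i.e. (3.02/2.02)^(20/2).
= 1.49505^10 = 55.8.

55.8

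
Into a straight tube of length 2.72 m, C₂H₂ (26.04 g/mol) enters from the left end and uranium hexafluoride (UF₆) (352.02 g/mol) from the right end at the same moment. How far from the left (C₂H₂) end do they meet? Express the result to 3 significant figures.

2.14 m

Graham's law gives d_C₂H₂/d_UF₆ = rate_C₂H₂/rate_UF₆ = √(M_UF₆/M_C₂H₂) = √(352.02/26.04) = 3.677.
With d_C₂H₂ + d_UF₆ = 2.72 m, d_UF₆ = 2.72/(1 + 3.677) = 0.5816 m.
d_C₂H₂ = 2.72 − 0.5816 = 2.14 m.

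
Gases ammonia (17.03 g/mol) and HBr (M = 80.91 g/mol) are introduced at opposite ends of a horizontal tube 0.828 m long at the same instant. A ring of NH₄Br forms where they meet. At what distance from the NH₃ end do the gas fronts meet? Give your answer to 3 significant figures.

Graham's law gives d_NH₃/d_HBr = rate_NH₃/rate_HBr = √(M_HBr/M_NH₃) = √(80.91/17.03) = 2.180.
With d_NH₃ + d_HBr = 0.828 m, d_HBr = 0.828/(1 + 2.180) = 0.2604 m.
d_NH₃ = 0.828 − 0.2604 = 0.568 m.

0.568 m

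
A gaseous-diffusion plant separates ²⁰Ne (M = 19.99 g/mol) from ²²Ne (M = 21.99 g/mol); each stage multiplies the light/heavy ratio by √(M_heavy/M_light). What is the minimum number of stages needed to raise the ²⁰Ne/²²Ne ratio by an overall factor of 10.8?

With α = √(21.99/19.99) per stage, ln α = ½ ln(1.10005) = 0.04768.
Need α^N ≥ 10.8 ⇒ N ≥ ln(10.8) / ln α = 2.380 / 0.04768 = 49.91.
So at least 50 stages are needed.

50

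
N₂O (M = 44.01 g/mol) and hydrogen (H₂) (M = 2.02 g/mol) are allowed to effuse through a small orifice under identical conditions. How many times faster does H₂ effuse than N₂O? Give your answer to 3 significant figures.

From Graham's law, rate_H₂/rate_N₂O = √(M_N₂O/M_H₂) = √(44.01/2.02) = √21.79 = 4.67.

4.67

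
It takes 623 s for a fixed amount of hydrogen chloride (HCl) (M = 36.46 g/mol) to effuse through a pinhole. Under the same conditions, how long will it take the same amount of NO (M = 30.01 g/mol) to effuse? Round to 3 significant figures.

565 s

Graham's law gives t_NO/t_HCl = √(M_NO/M_HCl) = √(30.01/36.46) = √0.8231 = 0.9072.
So the time for NO is 623 × 0.9072 = 565 s.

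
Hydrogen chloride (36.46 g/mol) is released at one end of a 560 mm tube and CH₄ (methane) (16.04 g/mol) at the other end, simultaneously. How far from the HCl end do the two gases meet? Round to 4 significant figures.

Graham's law gives d_HCl/d_CH₄ = rate_HCl/rate_CH₄ = √(M_CH₄/M_HCl) = √(16.04/36.46) = 0.6633.
With d_HCl + d_CH₄ = 560 mm, d_CH₄ = 560/(1 + 0.6633) = 336.7 mm.
d_HCl = 560 − 336.7 = 223.3 mm.

223.3 mm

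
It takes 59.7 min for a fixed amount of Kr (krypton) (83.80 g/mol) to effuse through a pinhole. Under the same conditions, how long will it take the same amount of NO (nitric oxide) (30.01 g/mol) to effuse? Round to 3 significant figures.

Since effusion rate ∝ 1/√M, t_NO/t_Kr = √(M_NO/M_Kr) = √(30.01/83.80) = √0.3581 = 0.5984.
So the time for NO is 59.7 × 0.5984 = 35.7 min.

35.7 min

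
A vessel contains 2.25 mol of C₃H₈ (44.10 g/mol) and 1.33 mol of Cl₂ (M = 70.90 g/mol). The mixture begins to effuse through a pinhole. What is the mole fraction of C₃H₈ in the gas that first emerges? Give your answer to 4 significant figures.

0.6820

The effusion rate of species i is ∝ p_i/√M_i ∝ n_i/√M_i.
So x_C₃H₈ in the escaping gas = (n_C₃H₈/√M_C₃H₈) / Σ(n_i/√M_i)
= (2.25/√44.10) / (2.25/√44.10 + 1.33/√70.90) = 0.3388/(0.3388 + 0.1580) = 0.6820.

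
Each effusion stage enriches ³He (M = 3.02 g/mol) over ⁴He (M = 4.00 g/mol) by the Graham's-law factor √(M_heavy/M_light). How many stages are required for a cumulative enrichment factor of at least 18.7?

21

Per stage α = (4.00/3.02)^(1/2) = 1.32450^0.5, giving ln α = 0.1405.
Need α^N ≥ 18.7 ⇒ N ≥ ln(18.7) / ln α = 2.929 / 0.1405 = 20.84.
So at least 21 stages are needed.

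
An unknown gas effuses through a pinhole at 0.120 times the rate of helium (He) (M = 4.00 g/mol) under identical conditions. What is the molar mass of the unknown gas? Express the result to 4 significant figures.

277.8 g/mol

From Graham's law, rate_X/rate_He = √(M_He/M_X).
0.120 = √(4.00/M_X)
M_X = 4.00 / 0.120² = 4.00 / 0.01440 = 277.8 g/mol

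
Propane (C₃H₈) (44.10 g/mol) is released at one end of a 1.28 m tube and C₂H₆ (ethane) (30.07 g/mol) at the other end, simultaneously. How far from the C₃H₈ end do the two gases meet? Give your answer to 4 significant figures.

0.5789 m

The fronts meet when d_C₃H₈ + d_C₂H₆ = L with d_C₃H₈/d_C₂H₆ = √(M_C₂H₆/M_C₃H₈) (Graham's law). Here √(M_C₂H₆/M_C₃H₈) = √(30.07/44.10) = 0.8257.
With d_C₃H₈ + d_C₂H₆ = 1.28 m, d_C₂H₆ = 1.28/(1 + 0.8257) = 0.7011 m.
d_C₃H₈ = 1.28 − 0.7011 = 0.5789 m.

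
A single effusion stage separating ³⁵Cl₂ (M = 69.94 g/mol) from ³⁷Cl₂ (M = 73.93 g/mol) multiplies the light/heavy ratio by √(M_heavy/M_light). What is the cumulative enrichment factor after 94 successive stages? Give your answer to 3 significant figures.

Overall factor = α^94 with α = √(73.93/69.94), i.e. (73.93/69.94)^(94/2).
= 1.05705^47 = 13.6.

13.6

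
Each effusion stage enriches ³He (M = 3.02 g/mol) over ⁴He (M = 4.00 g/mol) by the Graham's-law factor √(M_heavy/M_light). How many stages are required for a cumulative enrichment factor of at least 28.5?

24

With α = √(4.00/3.02) per stage, ln α = ½ ln(1.32450) = 0.1405.
Need α^N ≥ 28.5 ⇒ N ≥ ln(28.5) / ln α = 3.350 / 0.1405 = 23.84.
Minimum whole number of stages: N = 24.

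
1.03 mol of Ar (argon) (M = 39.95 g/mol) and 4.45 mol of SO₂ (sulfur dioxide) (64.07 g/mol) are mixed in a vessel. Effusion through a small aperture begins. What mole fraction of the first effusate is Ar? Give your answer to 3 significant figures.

The effusion rate of species i is ∝ p_i/√M_i ∝ n_i/√M_i.
x_Ar(eff) = (n_Ar/√M_Ar) / (n_Ar/√M_Ar + n_SO₂/√M_SO₂)
= (1.03/√39.95) / (1.03/√39.95 + 4.45/√64.07) = 0.1630/(0.1630 + 0.5559) = 0.227.

0.227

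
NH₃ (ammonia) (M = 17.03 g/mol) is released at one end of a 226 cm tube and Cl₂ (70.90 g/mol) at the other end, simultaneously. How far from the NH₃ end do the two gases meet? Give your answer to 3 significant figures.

152 cm

Distances travelled in equal time are proportional to diffusion rates, so d_NH₃/d_Cl₂ = √(M_Cl₂/M_NH₃) = √(70.90/17.03) = 2.040.
With d_NH₃ + d_Cl₂ = 226 cm, d_Cl₂ = 226/(1 + 2.040) = 74.33 cm.
d_NH₃ = 226 − 74.33 = 152 cm.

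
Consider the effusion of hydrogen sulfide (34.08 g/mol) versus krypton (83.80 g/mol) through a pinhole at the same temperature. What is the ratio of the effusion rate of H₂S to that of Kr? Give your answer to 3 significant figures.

1.57

By Graham's law, rate_H₂S/rate_Kr = √(M_Kr/M_H₂S) = √(83.80/34.08) = √2.459 = 1.57.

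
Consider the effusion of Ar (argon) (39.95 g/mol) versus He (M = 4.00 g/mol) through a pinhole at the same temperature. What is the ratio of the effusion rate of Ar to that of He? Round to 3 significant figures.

0.316

Since effusion rate ∝ 1/√M, rate_Ar/rate_He = √(M_He/M_Ar) = √(4.00/39.95) = √0.1001 = 0.316.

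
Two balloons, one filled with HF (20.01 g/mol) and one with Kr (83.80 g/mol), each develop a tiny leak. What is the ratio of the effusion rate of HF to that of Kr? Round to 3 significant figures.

Using Graham's law: rate_HF/rate_Kr = √(M_Kr/M_HF) = √(83.80/20.01) = √4.188 = 2.05.

2.05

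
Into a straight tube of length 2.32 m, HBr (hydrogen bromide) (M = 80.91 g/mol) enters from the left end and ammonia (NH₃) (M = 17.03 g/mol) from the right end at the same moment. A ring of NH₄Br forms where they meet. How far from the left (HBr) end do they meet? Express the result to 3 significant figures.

Graham's law gives d_HBr/d_NH₃ = rate_HBr/rate_NH₃ = √(M_NH₃/M_HBr) = √(17.03/80.91) = 0.4588.
With d_HBr + d_NH₃ = 2.32 m, d_NH₃ = 2.32/(1 + 0.4588) = 1.590 m.
d_HBr = 2.32 − 1.590 = 0.730 m.

0.730 m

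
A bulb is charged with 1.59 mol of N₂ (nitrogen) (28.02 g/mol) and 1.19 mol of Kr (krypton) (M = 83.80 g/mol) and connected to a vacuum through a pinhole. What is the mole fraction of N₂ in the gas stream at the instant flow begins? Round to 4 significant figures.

0.6979

Effusion rate of each component ∝ n_i/√M_i (partial pressure × 1/√M).
So x_N₂ in the escaping gas = (n_N₂/√M_N₂) / Σ(n_i/√M_i)
= (1.59/√28.02) / (1.59/√28.02 + 1.19/√83.80) = 0.3004/(0.3004 + 0.1300) = 0.6979.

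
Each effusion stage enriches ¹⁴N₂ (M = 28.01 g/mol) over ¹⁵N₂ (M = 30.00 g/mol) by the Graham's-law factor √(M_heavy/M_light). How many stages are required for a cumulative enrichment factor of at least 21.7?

Single-stage factor α = √(30.00/28.01), so ln α = ½ ln(1.07105) = 0.03432.
Need α^N ≥ 21.7 ⇒ N ≥ ln(21.7) / ln α = 3.077 / 0.03432 = 89.67.
So at least 90 stages are needed.

90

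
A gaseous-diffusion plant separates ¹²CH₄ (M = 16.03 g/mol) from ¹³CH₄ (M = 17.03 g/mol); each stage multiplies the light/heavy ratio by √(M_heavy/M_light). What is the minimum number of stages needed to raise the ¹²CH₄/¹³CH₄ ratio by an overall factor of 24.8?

Per stage α = (17.03/16.03)^(1/2) = 1.06238^0.5, giving ln α = 0.03026.
Need α^N ≥ 24.8 ⇒ N ≥ ln(24.8) / ln α = 3.211 / 0.03026 = 106.12.
So at least 107 stages are needed.

107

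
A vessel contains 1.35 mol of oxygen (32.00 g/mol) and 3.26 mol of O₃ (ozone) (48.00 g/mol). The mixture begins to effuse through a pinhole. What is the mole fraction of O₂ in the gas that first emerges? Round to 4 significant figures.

Effusion rate of each component ∝ n_i/√M_i (partial pressure × 1/√M).
x_O₂(eff) = (n_O₂/√M_O₂) / (n_O₂/√M_O₂ + n_O₃/√M_O₃)
= (1.35/√32.00) / (1.35/√32.00 + 3.26/√48.00) = 0.2386/(0.2386 + 0.4705) = 0.3365.

0.3365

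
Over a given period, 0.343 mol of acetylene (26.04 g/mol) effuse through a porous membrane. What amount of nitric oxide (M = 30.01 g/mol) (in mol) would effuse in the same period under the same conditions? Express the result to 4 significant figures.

From Graham's law, rate_NO/rate_C₂H₂ = √(M_C₂H₂/M_NO) = √(26.04/30.01) = √0.8677 = 0.9315.
So the amount for NO is 0.343 × 0.9315 = 0.3195 mol.

0.3195 mol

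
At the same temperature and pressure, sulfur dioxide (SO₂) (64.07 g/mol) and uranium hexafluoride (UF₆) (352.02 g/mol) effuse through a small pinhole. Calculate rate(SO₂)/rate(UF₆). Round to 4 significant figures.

2.344

By Graham's law, rate_SO₂/rate_UF₆ = √(M_UF₆/M_SO₂) = √(352.02/64.07) = √5.494 = 2.344.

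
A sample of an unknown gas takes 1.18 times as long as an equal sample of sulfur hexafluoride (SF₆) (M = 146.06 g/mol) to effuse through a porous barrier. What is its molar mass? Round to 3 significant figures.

Graham's law gives t_X/t_SF₆ = √(M_X/M_SF₆).
1.18 = √(M_X/146.06)
M_X = 146.06 × 1.18² = 146.06 × 1.392 = 203 g/mol

203 g/mol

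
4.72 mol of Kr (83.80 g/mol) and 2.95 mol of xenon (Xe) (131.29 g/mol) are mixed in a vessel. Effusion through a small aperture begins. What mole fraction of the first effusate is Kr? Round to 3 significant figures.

0.667

The effusion rate of species i is ∝ p_i/√M_i ∝ n_i/√M_i.
Mole fraction of Kr in the effusate = (n_Kr/√M_Kr) / (n_Kr/√M_Kr + n_Xe/√M_Xe)
= (4.72/√83.80) / (4.72/√83.80 + 2.95/√131.29) = 0.5156/(0.5156 + 0.2575) = 0.667.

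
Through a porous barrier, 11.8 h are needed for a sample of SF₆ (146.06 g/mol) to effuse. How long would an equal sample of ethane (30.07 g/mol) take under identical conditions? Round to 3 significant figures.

5.35 h

Since effusion rate ∝ 1/√M, t_C₂H₆/t_SF₆ = √(M_C₂H₆/M_SF₆) = √(30.07/146.06) = √0.2059 = 0.4537.
So the time for C₂H₆ is 11.8 × 0.4537 = 5.35 h.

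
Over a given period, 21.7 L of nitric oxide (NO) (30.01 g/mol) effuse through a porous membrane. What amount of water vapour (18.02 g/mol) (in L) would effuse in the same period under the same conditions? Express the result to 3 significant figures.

By Graham's law, rate_H₂O/rate_NO = √(M_NO/M_H₂O) = √(30.01/18.02) = √1.665 = 1.290.
So the volume for H₂O is 21.7 × 1.290 = 28.0 L.

28.0 L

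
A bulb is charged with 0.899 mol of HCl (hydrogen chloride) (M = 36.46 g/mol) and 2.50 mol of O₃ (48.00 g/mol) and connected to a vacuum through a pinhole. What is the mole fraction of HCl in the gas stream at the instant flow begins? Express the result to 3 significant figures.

Effusion rate of each component ∝ n_i/√M_i (partial pressure × 1/√M).
Mole fraction of HCl in the effusate = (n_HCl/√M_HCl) / (n_HCl/√M_HCl + n_O₃/√M_O₃)
= (0.899/√36.46) / (0.899/√36.46 + 2.50/√48.00) = 0.1489/(0.1489 + 0.3608) = 0.292.

0.292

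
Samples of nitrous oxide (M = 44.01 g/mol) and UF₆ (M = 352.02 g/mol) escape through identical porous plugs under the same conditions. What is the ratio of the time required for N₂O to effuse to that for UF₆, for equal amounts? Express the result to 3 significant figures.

By Graham's law, t_N₂O/t_UF₆ = √(M_N₂O/M_UF₆) = √(44.01/352.02) = √0.1250 = 0.354.

0.354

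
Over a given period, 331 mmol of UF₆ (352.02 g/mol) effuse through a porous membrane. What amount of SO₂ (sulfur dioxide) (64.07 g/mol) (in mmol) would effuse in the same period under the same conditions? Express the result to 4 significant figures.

Since effusion rate ∝ 1/√M, rate_SO₂/rate_UF₆ = √(M_UF₆/M_SO₂) = √(352.02/64.07) = √5.494 = 2.344.
So the amount for SO₂ is 331 × 2.344 = 775.9 mmol.

775.9 mmol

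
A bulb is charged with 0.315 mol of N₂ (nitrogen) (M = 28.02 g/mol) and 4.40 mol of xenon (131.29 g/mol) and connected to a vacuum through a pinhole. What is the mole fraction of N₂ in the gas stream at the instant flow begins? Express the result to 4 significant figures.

0.1342

Effusion rate of each component ∝ n_i/√M_i (partial pressure × 1/√M).
So x_N₂ in the escaping gas = (n_N₂/√M_N₂) / Σ(n_i/√M_i)
= (0.315/√28.02) / (0.315/√28.02 + 4.40/√131.29) = 0.05951/(0.05951 + 0.3840) = 0.1342.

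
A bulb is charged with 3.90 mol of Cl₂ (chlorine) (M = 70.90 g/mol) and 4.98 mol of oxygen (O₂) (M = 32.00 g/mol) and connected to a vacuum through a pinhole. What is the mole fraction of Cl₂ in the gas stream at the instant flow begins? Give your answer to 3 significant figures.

Rate_i ∝ x_i/√M_i (Graham's law weighted by mole fraction), so the effusate composition follows n_i/√M_i.
So x_Cl₂ in the escaping gas = (n_Cl₂/√M_Cl₂) / Σ(n_i/√M_i)
= (3.90/√70.90) / (3.90/√70.90 + 4.98/√32.00) = 0.4632/(0.4632 + 0.8803) = 0.345.

0.345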